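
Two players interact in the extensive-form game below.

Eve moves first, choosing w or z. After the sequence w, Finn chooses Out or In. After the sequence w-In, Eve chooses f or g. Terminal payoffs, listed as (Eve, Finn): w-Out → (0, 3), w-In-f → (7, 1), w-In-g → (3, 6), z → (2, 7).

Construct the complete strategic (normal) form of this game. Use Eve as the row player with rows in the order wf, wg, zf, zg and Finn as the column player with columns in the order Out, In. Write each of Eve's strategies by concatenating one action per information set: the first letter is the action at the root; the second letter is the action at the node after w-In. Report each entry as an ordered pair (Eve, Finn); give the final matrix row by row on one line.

          Out       In
  wf    (0,3)    (7,1)
  wg    (0,3)    (3,6)
  zf    (2,7)    (2,7)
  zg    (2,7)    (2,7)

wf: (0,3) (7,1) | wg: (0,3) (3,6) | zf: (2,7) (2,7) | zg: (2,7) (2,7)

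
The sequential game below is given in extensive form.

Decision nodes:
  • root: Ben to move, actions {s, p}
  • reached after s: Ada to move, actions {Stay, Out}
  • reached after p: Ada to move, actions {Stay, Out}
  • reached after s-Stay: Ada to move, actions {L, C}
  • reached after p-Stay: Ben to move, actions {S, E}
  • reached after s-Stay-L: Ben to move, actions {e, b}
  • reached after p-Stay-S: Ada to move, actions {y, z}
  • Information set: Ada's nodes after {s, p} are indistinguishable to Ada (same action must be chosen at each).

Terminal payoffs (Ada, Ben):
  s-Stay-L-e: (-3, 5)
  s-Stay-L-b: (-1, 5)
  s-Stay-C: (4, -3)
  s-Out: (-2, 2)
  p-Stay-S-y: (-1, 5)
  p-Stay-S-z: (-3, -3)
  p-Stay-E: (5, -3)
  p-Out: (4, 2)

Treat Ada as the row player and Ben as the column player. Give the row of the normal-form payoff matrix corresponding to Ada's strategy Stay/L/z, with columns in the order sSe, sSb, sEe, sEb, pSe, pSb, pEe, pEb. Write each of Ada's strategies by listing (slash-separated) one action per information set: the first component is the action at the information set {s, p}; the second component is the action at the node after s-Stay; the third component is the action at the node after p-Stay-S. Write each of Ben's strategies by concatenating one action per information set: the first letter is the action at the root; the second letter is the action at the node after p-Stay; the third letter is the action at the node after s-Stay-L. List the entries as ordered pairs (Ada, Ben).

vs sSe: Ben plays s → Ada plays Stay at [s] → Ada plays L at [s-Stay] → Ben plays e at [s-Stay-L] → (-3, 5)
vs sSb: Ben plays s → Ada plays Stay at [s] → Ada plays L at [s-Stay] → Ben plays b at [s-Stay-L] → (-1, 5)
vs sEe: Ben plays s → Ada plays Stay at [s] → Ada plays L at [s-Stay] → Ben plays e at [s-Stay-L] → (-3, 5)
vs sEb: Ben plays s → Ada plays Stay at [s] → Ada plays L at [s-Stay] → Ben plays b at [s-Stay-L] → (-1, 5)
vs pSe: Ben plays p → Ada plays Stay at [p] → Ben plays S at [p-Stay] → Ada plays z at [p-Stay-S] → (-3, -3)
vs pSb: Ben plays p → Ada plays Stay at [p] → Ben plays S at [p-Stay] → Ada plays z at [p-Stay-S] → (-3, -3)
vs pEe: Ben plays p → Ada plays Stay at [p] → Ben plays E at [p-Stay] → (5, -3)
vs pEb: Ben plays p → Ada plays Stay at [p] → Ben plays E at [p-Stay] → (5, -3)

(-3,5) (-1,5) (-3,5) (-1,5) (-3,-3) (-3,-3) (5,-3) (5,-3)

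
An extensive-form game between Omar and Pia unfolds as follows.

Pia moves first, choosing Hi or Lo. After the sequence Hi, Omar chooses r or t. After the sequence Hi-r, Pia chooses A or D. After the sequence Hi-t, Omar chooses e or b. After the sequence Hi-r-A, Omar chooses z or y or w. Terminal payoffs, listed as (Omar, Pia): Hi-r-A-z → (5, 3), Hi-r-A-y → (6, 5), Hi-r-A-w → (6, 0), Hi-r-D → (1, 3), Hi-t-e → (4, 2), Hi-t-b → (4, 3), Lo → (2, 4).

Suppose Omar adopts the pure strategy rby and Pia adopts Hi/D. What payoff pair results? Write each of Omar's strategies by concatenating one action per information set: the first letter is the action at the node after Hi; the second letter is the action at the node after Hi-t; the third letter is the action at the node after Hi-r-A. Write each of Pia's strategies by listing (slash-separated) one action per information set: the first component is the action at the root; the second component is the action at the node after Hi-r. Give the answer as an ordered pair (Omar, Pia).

(1, 3)

Trace the play path from the root:
  Pia plays Hi
  Omar plays r at [Hi]
  Pia plays D at [Hi-r]
→ terminal payoff (1, 3).
(Omar's choice at the node after Hi-t is never reached on this path, so it doesn't affect the outcome.)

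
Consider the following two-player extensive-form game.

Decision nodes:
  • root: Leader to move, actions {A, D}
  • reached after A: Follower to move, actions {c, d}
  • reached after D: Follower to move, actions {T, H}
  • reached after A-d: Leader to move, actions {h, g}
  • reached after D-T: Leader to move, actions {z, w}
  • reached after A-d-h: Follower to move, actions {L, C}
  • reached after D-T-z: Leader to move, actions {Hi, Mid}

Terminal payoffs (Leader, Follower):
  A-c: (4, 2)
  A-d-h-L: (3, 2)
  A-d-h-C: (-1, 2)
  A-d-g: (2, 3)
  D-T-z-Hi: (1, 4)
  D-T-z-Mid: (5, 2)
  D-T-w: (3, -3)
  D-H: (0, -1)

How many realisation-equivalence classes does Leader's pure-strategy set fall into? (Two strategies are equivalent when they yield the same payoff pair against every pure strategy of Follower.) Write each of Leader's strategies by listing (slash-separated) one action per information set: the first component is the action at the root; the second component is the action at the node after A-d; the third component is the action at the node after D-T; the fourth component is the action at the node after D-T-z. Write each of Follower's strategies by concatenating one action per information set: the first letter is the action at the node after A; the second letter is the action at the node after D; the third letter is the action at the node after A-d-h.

5

Leader has 16 pure strategies: A/h/z/Hi, A/h/z/Mid, A/h/w/Hi, A/h/w/Mid, A/g/z/Hi, A/g/z/Mid, A/g/w/Hi, A/g/w/Mid, D/h/z/Hi, D/h/z/Mid, D/h/w/Hi, D/h/w/Mid, D/g/z/Hi, D/g/z/Mid, D/g/w/Hi, D/g/w/Mid. Columns: cTL, cTC, cHL, cHC, dTL, dTC, dHL, dHC.
{A/h/z/Hi, A/h/z/Mid, A/h/w/Hi, A/h/w/Mid} → row (4,2) (4,2) (4,2) (4,2) (3,2) (-1,2) (3,2) (-1,2)
{A/g/z/Hi, A/g/z/Mid, A/g/w/Hi, A/g/w/Mid} → row (4,2) (4,2) (4,2) (4,2) (2,3) (2,3) (2,3) (2,3)
{D/h/z/Hi, D/g/z/Hi} → row (1,4) (1,4) (0,-1) (0,-1) (1,4) (1,4) (0,-1) (0,-1)
{D/h/z/Mid, D/g/z/Mid} → row (5,2) (5,2) (0,-1) (0,-1) (5,2) (5,2) (0,-1) (0,-1)
{D/h/w/Hi, D/h/w/Mid, D/g/w/Hi, D/g/w/Mid} → row (3,-3) (3,-3) (0,-1) (0,-1) (3,-3) (3,-3) (0,-1) (0,-1)
That's 5 distinct rows out of 16 strategies.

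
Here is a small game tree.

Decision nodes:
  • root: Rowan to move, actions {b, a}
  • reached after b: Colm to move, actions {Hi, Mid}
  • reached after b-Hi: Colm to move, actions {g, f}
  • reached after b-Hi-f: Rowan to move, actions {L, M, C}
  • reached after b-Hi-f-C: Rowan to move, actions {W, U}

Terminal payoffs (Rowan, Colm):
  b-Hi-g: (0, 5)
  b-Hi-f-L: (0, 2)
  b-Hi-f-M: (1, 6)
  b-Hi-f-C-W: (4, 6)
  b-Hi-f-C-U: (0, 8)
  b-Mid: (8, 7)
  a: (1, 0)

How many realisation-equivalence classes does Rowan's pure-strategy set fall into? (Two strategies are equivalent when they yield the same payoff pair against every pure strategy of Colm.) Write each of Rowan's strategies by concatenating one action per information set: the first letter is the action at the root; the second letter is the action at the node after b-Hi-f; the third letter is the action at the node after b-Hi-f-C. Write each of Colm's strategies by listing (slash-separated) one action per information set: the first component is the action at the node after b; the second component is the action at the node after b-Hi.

5

Rowan has 12 pure strategies: bLW, bLU, bMW, bMU, bCW, bCU, aLW, aLU, aMW, aMU, aCW, aCU. Columns: Hi/g, Hi/f, Mid/g, Mid/f.
{bLW, bLU} → row (0,5) (0,2) (8,7) (8,7)
{bMW, bMU} → row (0,5) (1,6) (8,7) (8,7)
{bCW} → row (0,5) (4,6) (8,7) (8,7)
{bCU} → row (0,5) (0,8) (8,7) (8,7)
{aLW, aLU, aMW, aMU, aCW, aCU} → row (1,0) (1,0) (1,0) (1,0)
That's 5 distinct rows out of 12 strategies.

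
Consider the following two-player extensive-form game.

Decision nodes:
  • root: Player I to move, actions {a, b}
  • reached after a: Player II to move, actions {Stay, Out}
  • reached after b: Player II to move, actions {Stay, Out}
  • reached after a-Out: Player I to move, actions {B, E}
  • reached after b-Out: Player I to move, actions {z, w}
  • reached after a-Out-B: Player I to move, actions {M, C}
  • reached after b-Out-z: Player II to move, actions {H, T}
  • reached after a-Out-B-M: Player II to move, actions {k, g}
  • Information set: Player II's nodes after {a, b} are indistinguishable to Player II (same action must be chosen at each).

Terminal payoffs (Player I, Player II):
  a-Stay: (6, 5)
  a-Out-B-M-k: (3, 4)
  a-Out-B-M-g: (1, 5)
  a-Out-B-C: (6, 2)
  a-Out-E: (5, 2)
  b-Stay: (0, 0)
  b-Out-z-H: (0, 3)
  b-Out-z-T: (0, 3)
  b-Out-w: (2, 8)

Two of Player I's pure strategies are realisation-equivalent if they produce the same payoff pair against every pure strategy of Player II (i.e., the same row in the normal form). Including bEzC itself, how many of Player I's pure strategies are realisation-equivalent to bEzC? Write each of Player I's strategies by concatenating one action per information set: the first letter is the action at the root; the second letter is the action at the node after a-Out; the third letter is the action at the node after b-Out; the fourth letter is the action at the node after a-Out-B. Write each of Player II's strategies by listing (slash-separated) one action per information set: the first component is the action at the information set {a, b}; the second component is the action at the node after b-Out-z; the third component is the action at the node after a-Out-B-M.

4

Row for bEzC (columns Stay/H/k, Stay/H/g, Stay/T/k, Stay/T/g, Out/H/k, Out/H/g, Out/T/k, Out/T/g): (0,0) (0,0) (0,0) (0,0) (0,3) (0,3) (0,3) (0,3).
Under bEzC, Player I's choice at the node after a-Out and at the node after a-Out-B can never be reached regardless of what Player II does, so varying those choices leaves every outcome unchanged.
Holding the reachable choices fixed and varying the unreachable ones freely already gives 2 × 2 = 4 equivalent strategies.
No other strategy reproduces this row, so those 4 are the full class: bBzM, bBzC, bEzM, bEzC.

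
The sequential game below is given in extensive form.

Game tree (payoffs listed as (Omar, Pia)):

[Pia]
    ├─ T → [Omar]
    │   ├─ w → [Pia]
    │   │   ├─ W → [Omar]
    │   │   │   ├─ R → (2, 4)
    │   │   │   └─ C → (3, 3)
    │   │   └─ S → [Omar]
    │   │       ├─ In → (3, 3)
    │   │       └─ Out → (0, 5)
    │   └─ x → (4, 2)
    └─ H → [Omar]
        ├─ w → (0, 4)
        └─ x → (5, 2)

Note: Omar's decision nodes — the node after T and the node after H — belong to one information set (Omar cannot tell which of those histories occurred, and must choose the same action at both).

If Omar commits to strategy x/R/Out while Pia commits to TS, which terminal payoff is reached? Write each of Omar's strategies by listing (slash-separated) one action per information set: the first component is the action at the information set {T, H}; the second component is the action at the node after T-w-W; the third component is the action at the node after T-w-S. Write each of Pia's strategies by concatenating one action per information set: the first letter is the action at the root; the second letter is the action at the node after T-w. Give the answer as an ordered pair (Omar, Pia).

Trace the play path from the root:
  Pia plays T
  Omar plays x at [T]
→ terminal payoff (4, 2).
(Omar's choice at the node after T-w-W is never reached on this path, so it doesn't affect the outcome.)

(4, 2)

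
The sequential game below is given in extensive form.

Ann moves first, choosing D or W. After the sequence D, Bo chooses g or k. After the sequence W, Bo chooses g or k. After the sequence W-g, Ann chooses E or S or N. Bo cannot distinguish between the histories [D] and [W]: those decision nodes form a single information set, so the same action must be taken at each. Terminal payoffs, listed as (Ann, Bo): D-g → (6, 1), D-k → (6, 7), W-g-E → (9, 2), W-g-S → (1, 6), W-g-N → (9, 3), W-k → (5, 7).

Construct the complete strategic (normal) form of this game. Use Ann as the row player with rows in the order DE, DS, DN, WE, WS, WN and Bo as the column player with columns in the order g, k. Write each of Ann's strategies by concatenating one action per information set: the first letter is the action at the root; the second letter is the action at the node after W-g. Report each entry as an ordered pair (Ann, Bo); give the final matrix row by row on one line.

Row DE: g→(6,1), k→(6,7)
Row DS: g→(6,1), k→(6,7)
Row DN: g→(6,1), k→(6,7)
Row WE: g→(9,2), k→(5,7)
Row WS: g→(1,6), k→(5,7)
Row WN: g→(9,3), k→(5,7)

DE: (6,1) (6,7) | DS: (6,1) (6,7) | DN: (6,1) (6,7) | WE: (9,2) (5,7) | WS: (1,6) (5,7) | WN: (9,3) (5,7)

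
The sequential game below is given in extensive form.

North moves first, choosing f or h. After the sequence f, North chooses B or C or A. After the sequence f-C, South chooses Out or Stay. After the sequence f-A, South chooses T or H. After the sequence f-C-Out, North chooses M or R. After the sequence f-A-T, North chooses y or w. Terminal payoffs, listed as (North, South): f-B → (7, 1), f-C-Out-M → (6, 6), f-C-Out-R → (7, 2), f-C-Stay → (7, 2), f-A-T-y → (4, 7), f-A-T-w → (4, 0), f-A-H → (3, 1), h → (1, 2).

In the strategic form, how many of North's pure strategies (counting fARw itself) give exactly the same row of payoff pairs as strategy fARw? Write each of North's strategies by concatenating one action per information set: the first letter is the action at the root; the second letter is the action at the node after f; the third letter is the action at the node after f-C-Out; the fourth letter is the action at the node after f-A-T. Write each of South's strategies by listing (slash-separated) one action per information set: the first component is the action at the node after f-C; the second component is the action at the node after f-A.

2

Row for fARw (columns Out/T, Out/H, Stay/T, Stay/H): (4,0) (3,1) (4,0) (3,1).
Under fARw, North's choice at the node after f-C-Out can never be reached regardless of what South does, so varying those choices leaves every outcome unchanged.
Holding the reachable choices fixed and varying the unreachable one freely already gives 2 equivalent strategies.
No other strategy reproduces this row, so those 2 are the full class: fAMw, fARw.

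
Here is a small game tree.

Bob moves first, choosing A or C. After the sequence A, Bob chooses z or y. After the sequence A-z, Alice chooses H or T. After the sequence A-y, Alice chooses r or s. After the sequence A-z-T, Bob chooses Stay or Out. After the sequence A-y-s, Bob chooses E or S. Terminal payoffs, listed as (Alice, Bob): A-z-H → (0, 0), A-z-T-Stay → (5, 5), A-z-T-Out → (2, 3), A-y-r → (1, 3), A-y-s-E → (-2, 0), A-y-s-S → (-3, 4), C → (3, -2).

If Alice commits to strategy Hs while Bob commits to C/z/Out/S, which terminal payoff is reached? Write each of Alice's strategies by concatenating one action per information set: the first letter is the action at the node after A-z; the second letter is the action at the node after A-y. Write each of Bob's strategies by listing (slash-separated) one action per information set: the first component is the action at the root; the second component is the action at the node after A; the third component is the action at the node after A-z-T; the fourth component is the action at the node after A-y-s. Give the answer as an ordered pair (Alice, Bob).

(3, -2)

Trace the play path from the root:
  Bob plays C
→ terminal payoff (3, -2).
(Alice's choice at the node after A-z is never reached on this path, so it doesn't affect the outcome.)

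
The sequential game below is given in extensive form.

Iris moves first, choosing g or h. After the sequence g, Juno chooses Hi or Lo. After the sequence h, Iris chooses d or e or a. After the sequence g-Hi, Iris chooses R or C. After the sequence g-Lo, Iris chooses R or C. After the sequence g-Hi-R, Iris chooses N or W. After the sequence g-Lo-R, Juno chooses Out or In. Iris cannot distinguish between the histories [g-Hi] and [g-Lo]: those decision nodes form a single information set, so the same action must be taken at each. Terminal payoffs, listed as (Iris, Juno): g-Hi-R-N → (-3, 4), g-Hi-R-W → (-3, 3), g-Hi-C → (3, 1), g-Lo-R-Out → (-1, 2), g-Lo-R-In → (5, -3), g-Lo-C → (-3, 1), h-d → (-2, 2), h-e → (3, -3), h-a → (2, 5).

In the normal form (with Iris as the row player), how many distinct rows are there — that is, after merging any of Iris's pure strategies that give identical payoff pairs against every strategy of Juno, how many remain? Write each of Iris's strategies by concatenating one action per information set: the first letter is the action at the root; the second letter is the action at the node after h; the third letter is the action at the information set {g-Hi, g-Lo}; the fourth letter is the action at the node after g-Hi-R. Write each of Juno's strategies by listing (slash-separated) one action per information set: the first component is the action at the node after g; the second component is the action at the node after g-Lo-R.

6

Iris has 24 pure strategies: gdRN, gdRW, gdCN, gdCW, geRN, geRW, geCN, geCW, gaRN, gaRW, gaCN, gaCW, hdRN, hdRW, hdCN, hdCW, heRN, heRW, heCN, heCW, haRN, haRW, haCN, haCW. Columns: Hi/Out, Hi/In, Lo/Out, Lo/In.
{gdRN, geRN, gaRN} → row (-3,4) (-3,4) (-1,2) (5,-3)
{gdRW, geRW, gaRW} → row (-3,3) (-3,3) (-1,2) (5,-3)
{gdCN, gdCW, geCN, geCW, gaCN, gaCW} → row (3,1) (3,1) (-3,1) (-3,1)
{hdRN, hdRW, hdCN, hdCW} → row (-2,2) (-2,2) (-2,2) (-2,2)
{heRN, heRW, heCN, heCW} → row (3,-3) (3,-3) (3,-3) (3,-3)
{haRN, haRW, haCN, haCW} → row (2,5) (2,5) (2,5) (2,5)
That's 6 distinct rows out of 24 strategies.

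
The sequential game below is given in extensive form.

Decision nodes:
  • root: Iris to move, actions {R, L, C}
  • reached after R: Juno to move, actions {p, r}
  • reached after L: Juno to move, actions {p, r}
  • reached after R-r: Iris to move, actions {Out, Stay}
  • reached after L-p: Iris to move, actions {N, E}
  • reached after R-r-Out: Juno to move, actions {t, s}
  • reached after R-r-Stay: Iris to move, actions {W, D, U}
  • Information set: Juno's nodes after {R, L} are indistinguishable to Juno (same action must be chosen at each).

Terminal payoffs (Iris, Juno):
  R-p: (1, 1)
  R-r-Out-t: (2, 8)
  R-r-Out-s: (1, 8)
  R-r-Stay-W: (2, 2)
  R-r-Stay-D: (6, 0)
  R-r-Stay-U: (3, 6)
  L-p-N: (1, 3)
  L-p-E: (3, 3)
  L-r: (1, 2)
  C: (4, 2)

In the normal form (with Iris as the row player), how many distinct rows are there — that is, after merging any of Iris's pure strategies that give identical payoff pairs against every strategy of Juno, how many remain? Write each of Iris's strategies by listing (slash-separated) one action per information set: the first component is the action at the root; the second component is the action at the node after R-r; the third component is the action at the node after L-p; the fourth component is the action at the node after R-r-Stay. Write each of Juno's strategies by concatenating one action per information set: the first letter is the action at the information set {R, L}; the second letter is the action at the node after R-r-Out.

Iris has 36 pure strategies: R/Out/N/W, R/Out/N/D, R/Out/N/U, R/Out/E/W, R/Out/E/D, R/Out/E/U, R/Stay/N/W, R/Stay/N/D, R/Stay/N/U, R/Stay/E/W, R/Stay/E/D, R/Stay/E/U, L/Out/N/W, L/Out/N/D, L/Out/N/U, L/Out/E/W, L/Out/E/D, L/Out/E/U, L/Stay/N/W, L/Stay/N/D, L/Stay/N/U, L/Stay/E/W, L/Stay/E/D, L/Stay/E/U, C/Out/N/W, C/Out/N/D, C/Out/N/U, C/Out/E/W, C/Out/E/D, C/Out/E/U, C/Stay/N/W, C/Stay/N/D, C/Stay/N/U, C/Stay/E/W, C/Stay/E/D, C/Stay/E/U. Columns: pt, ps, rt, rs.
{R/Out/N/W, R/Out/N/D, R/Out/N/U, R/Out/E/W, R/Out/E/D, R/Out/E/U} → row (1,1) (1,1) (2,8) (1,8)
{R/Stay/N/W, R/Stay/E/W} → row (1,1) (1,1) (2,2) (2,2)
{R/Stay/N/D, R/Stay/E/D} → row (1,1) (1,1) (6,0) (6,0)
{R/Stay/N/U, R/Stay/E/U} → row (1,1) (1,1) (3,6) (3,6)
{L/Out/N/W, L/Out/N/D, L/Out/N/U, L/Stay/N/W, L/Stay/N/D, L/Stay/N/U} → row (1,3) (1,3) (1,2) (1,2)
{L/Out/E/W, L/Out/E/D, L/Out/E/U, L/Stay/E/W, L/Stay/E/D, L/Stay/E/U} → row (3,3) (3,3) (1,2) (1,2)
{C/Out/N/W, C/Out/N/D, C/Out/N/U, C/Out/E/W, C/Out/E/D, C/Out/E/U, C/Stay/N/W, C/Stay/N/D, C/Stay/N/U, C/Stay/E/W, C/Stay/E/D, C/Stay/E/U} → row (4,2) (4,2) (4,2) (4,2)
That's 7 distinct rows out of 36 strategies.

7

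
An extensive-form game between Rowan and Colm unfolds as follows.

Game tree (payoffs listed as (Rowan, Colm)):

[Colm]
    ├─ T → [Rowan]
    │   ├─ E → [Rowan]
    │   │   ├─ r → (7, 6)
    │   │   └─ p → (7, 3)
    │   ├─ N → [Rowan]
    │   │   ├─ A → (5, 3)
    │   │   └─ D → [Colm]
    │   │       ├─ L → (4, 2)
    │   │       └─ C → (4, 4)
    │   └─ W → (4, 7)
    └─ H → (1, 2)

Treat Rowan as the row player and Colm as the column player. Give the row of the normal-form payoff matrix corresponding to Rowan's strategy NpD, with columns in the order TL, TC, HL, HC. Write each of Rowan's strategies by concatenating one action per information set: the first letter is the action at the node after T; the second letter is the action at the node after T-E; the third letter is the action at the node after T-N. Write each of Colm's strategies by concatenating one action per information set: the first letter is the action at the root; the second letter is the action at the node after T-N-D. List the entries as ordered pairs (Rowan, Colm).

(4,2) (4,4) (1,2) (1,2)

vs TL: Colm plays T → Rowan plays N at [T] → Rowan plays D at [T-N] → Colm plays L at [T-N-D] → (4, 2)
vs TC: Colm plays T → Rowan plays N at [T] → Rowan plays D at [T-N] → Colm plays C at [T-N-D] → (4, 4)
vs HL: Colm plays H → (1, 2)
vs HC: Colm plays H → (1, 2)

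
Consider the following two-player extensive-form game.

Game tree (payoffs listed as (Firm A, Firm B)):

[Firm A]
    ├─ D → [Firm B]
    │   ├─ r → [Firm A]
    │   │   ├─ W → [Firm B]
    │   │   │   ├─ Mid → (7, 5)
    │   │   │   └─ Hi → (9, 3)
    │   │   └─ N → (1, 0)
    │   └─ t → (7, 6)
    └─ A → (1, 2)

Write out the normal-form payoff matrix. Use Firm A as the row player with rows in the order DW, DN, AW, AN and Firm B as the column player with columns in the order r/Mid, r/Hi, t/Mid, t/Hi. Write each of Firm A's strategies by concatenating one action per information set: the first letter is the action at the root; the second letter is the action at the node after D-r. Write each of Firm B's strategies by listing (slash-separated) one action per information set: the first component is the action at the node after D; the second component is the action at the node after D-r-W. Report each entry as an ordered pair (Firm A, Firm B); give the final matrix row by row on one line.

        r/Mid     r/Hi    t/Mid     t/Hi
  DW    (7,5)    (9,3)    (7,6)    (7,6)
  DN    (1,0)    (1,0)    (7,6)    (7,6)
  AW    (1,2)    (1,2)    (1,2)    (1,2)
  AN    (1,2)    (1,2)    (1,2)    (1,2)

DW: (7,5) (9,3) (7,6) (7,6) | DN: (1,0) (1,0) (7,6) (7,6) | AW: (1,2) (1,2) (1,2) (1,2) | AN: (1,2) (1,2) (1,2) (1,2)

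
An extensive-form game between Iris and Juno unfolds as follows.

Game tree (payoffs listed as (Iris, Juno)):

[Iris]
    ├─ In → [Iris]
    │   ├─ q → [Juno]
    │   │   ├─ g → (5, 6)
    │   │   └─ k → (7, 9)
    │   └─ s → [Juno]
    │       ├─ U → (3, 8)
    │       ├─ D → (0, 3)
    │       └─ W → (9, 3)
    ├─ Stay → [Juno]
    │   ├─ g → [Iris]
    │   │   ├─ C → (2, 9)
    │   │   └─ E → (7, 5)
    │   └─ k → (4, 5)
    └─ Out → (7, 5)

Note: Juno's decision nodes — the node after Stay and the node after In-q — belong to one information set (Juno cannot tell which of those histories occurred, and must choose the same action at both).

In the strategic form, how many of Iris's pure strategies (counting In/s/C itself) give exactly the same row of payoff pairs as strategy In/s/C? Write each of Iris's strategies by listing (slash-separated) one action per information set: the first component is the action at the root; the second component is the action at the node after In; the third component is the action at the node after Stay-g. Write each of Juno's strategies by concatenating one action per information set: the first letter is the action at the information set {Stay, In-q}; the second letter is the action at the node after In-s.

Row for In/s/C (columns gU, gD, gW, kU, kD, kW): (3,8) (0,3) (9,3) (3,8) (0,3) (9,3).
Under In/s/C, Iris's choice at the node after Stay-g can never be reached regardless of what Juno does, so varying those choices leaves every outcome unchanged.
Holding the reachable choices fixed and varying the unreachable one freely already gives 2 equivalent strategies.
No other strategy reproduces this row, so those 2 are the full class: In/s/C, In/s/E.

2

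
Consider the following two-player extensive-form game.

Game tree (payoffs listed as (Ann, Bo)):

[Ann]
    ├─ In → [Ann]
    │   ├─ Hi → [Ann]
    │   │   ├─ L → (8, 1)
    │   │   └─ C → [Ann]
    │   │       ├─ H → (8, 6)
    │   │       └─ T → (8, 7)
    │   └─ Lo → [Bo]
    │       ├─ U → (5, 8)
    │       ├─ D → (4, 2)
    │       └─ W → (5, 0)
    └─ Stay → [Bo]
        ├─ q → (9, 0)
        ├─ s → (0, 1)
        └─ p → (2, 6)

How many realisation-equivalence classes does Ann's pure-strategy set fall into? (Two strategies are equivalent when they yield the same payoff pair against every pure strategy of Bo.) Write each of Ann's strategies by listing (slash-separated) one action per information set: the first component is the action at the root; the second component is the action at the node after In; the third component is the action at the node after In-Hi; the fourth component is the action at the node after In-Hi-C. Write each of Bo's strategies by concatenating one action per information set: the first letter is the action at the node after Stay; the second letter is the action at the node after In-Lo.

Ann has 16 pure strategies: In/Hi/L/H, In/Hi/L/T, In/Hi/C/H, In/Hi/C/T, In/Lo/L/H, In/Lo/L/T, In/Lo/C/H, In/Lo/C/T, Stay/Hi/L/H, Stay/Hi/L/T, Stay/Hi/C/H, Stay/Hi/C/T, Stay/Lo/L/H, Stay/Lo/L/T, Stay/Lo/C/H, Stay/Lo/C/T. Columns: qU, qD, qW, sU, sD, sW, pU, pD, pW.
{In/Hi/L/H, In/Hi/L/T} → row (8,1) (8,1) (8,1) (8,1) (8,1) (8,1) (8,1) (8,1) (8,1)
{In/Hi/C/H} → row (8,6) (8,6) (8,6) (8,6) (8,6) (8,6) (8,6) (8,6) (8,6)
{In/Hi/C/T} → row (8,7) (8,7) (8,7) (8,7) (8,7) (8,7) (8,7) (8,7) (8,7)
{In/Lo/L/H, In/Lo/L/T, In/Lo/C/H, In/Lo/C/T} → row (5,8) (4,2) (5,0) (5,8) (4,2) (5,0) (5,8) (4,2) (5,0)
{Stay/Hi/L/H, Stay/Hi/L/T, Stay/Hi/C/H, Stay/Hi/C/T, Stay/Lo/L/H, Stay/Lo/L/T, Stay/Lo/C/H, Stay/Lo/C/T} → row (9,0) (9,0) (9,0) (0,1) (0,1) (0,1) (2,6) (2,6) (2,6)
That's 5 distinct rows out of 16 strategies.

5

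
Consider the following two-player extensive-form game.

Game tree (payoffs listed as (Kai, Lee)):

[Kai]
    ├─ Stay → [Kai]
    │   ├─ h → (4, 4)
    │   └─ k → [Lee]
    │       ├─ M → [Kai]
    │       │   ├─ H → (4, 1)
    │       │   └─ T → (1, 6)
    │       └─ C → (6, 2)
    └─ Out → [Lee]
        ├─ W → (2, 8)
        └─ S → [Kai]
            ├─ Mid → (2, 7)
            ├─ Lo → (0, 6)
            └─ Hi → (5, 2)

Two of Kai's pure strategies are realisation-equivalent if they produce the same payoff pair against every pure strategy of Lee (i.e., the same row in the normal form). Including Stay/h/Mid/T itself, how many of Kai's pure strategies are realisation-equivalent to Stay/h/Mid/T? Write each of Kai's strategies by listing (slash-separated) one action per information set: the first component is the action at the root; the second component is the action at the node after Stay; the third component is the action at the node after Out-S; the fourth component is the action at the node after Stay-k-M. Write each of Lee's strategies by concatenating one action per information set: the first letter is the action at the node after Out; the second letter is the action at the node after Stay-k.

6

Row for Stay/h/Mid/T (columns WM, WC, SM, SC): (4,4) (4,4) (4,4) (4,4).
Under Stay/h/Mid/T, Kai's choice at the node after Out-S and at the node after Stay-k-M can never be reached regardless of what Lee does, so varying those choices leaves every outcome unchanged.
Holding the reachable choices fixed and varying the unreachable ones freely already gives 3 × 2 = 6 equivalent strategies.
No other strategy reproduces this row, so those 6 are the full class: Stay/h/Mid/H, Stay/h/Mid/T, Stay/h/Lo/H, Stay/h/Lo/T, Stay/h/Hi/H, Stay/h/Hi/T.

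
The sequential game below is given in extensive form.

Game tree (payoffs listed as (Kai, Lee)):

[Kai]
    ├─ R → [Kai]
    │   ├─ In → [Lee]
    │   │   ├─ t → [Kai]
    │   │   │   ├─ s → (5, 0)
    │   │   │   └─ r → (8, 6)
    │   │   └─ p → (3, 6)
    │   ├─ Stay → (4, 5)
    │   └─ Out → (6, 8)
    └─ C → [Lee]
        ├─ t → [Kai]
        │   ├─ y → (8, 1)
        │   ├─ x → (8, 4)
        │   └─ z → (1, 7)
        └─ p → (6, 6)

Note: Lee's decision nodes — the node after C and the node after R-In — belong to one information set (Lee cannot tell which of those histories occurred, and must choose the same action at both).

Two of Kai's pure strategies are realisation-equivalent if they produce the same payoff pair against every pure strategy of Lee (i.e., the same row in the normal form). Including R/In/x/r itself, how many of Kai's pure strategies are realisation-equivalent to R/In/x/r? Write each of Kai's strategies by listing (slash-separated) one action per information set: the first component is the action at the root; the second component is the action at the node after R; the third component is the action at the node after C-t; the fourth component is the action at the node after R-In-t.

Row for R/In/x/r (columns t, p): (8,6) (3,6).
Under R/In/x/r, Kai's choice at the node after C-t can never be reached regardless of what Lee does, so varying those choices leaves every outcome unchanged.
Holding the reachable choices fixed and varying the unreachable one freely already gives 3 equivalent strategies.
No other strategy reproduces this row, so those 3 are the full class: R/In/y/r, R/In/x/r, R/In/z/r.

3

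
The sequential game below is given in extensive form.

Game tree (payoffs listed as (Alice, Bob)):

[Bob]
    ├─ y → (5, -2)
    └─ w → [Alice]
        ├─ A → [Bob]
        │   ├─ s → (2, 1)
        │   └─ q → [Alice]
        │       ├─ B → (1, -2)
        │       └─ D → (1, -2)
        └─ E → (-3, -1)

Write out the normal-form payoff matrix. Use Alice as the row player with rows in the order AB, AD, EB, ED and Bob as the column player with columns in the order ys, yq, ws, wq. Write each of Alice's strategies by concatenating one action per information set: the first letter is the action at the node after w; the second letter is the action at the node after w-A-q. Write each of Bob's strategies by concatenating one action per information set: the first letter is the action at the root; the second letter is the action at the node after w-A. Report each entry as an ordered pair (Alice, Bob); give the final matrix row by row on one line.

Row AB: ys→(5,-2), yq→(5,-2), ws→(2,1), wq→(1,-2)
Row AD: ys→(5,-2), yq→(5,-2), ws→(2,1), wq→(1,-2)
Row EB: ys→(5,-2), yq→(5,-2), ws→(-3,-1), wq→(-3,-1)
Row ED: ys→(5,-2), yq→(5,-2), ws→(-3,-1), wq→(-3,-1)

AB: (5,-2) (5,-2) (2,1) (1,-2) | AD: (5,-2) (5,-2) (2,1) (1,-2) | EB: (5,-2) (5,-2) (-3,-1) (-3,-1) | ED: (5,-2) (5,-2) (-3,-1) (-3,-1)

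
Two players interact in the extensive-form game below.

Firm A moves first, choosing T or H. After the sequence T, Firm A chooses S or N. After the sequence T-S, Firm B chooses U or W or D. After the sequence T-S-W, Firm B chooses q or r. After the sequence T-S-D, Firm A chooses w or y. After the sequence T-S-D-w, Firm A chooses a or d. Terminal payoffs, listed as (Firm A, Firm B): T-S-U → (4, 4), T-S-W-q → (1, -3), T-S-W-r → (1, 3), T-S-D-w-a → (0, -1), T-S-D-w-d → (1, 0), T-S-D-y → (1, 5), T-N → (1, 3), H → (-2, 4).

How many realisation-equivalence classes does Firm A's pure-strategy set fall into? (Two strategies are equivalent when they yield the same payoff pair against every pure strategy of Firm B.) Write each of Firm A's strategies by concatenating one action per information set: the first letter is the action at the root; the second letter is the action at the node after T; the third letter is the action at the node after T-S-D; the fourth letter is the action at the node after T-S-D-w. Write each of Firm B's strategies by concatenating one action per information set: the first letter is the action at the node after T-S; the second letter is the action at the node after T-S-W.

5

Firm A has 16 pure strategies: TSwa, TSwd, TSya, TSyd, TNwa, TNwd, TNya, TNyd, HSwa, HSwd, HSya, HSyd, HNwa, HNwd, HNya, HNyd. Columns: Uq, Ur, Wq, Wr, Dq, Dr.
{TSwa} → row (4,4) (4,4) (1,-3) (1,3) (0,-1) (0,-1)
{TSwd} → row (4,4) (4,4) (1,-3) (1,3) (1,0) (1,0)
{TSya, TSyd} → row (4,4) (4,4) (1,-3) (1,3) (1,5) (1,5)
{TNwa, TNwd, TNya, TNyd} → row (1,3) (1,3) (1,3) (1,3) (1,3) (1,3)
{HSwa, HSwd, HSya, HSyd, HNwa, HNwd, HNya, HNyd} → row (-2,4) (-2,4) (-2,4) (-2,4) (-2,4) (-2,4)
That's 5 distinct rows out of 16 strategies.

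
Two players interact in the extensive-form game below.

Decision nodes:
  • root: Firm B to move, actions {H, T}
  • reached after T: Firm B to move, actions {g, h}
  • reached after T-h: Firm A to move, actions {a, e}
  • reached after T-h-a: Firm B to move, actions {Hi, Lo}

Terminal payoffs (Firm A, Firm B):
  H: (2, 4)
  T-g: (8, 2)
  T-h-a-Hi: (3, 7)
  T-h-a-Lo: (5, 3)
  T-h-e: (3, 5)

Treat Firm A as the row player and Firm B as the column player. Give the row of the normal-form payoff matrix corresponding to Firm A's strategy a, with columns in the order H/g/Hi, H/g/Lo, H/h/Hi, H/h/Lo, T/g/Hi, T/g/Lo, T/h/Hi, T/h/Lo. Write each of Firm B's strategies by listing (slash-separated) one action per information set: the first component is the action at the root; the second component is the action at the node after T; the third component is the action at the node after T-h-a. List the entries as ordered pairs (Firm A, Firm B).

vs H/g/Hi: Firm B plays H → (2, 4)
vs H/g/Lo: Firm B plays H → (2, 4)
vs H/h/Hi: Firm B plays H → (2, 4)
vs H/h/Lo: Firm B plays H → (2, 4)
vs T/g/Hi: Firm B plays T → Firm B plays g at [T] → (8, 2)
vs T/g/Lo: Firm B plays T → Firm B plays g at [T] → (8, 2)
vs T/h/Hi: Firm B plays T → Firm B plays h at [T] → Firm A plays a at [T-h] → Firm B plays Hi at [T-h-a] → (3, 7)
vs T/h/Lo: Firm B plays T → Firm B plays h at [T] → Firm A plays a at [T-h] → Firm B plays Lo at [T-h-a] → (5, 3)

(2,4) (2,4) (2,4) (2,4) (8,2) (8,2) (3,7) (5,3)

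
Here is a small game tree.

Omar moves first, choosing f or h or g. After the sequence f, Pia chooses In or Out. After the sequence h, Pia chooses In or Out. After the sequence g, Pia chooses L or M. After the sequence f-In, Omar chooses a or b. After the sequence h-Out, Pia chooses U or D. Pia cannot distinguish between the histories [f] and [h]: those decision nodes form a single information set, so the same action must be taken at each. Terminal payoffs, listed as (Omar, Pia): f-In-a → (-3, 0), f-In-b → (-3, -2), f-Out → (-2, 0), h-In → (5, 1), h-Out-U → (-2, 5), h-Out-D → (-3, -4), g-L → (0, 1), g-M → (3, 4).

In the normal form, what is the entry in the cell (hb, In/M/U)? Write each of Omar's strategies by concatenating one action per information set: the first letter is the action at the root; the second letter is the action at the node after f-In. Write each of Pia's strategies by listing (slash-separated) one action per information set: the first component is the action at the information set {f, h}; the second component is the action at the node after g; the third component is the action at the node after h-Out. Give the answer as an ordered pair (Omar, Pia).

Trace the play path from the root:
  Omar plays h
  Pia plays In at [h]
→ terminal payoff (5, 1).
(Omar's choice at the node after f-In is never reached on this path, so it doesn't affect the outcome.)

(5, 1)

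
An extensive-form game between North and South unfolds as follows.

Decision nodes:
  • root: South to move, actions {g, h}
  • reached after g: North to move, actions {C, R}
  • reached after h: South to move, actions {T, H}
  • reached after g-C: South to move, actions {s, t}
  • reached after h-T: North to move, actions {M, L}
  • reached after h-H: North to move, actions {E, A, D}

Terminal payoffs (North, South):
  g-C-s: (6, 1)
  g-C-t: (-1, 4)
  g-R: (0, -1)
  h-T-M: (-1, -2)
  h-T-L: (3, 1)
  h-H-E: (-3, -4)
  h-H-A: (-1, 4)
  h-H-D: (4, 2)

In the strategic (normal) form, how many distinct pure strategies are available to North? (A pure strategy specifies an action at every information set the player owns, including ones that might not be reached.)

12

North owns the node after g with actions {C, R} — two choices.
North owns the node after h-T with actions {M, L} — two choices.
North owns the node after h-H with actions {E, A, D} — three choices.
A pure strategy fixes one action at each information set independently, so the count is the product 2 × 2 × 3 = 12.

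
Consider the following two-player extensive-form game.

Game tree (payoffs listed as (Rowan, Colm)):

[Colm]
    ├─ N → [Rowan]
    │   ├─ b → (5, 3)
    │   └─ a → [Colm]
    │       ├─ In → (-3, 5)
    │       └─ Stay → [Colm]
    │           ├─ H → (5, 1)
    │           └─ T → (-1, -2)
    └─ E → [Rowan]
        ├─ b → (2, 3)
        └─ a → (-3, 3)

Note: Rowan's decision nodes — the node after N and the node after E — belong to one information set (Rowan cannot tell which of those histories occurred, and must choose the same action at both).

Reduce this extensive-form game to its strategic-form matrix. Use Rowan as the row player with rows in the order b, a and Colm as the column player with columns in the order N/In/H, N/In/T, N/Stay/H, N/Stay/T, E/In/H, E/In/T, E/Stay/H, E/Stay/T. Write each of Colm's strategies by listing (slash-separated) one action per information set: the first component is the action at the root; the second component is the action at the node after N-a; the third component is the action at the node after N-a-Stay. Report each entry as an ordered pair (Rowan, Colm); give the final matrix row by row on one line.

b: (5,3) (5,3) (5,3) (5,3) (2,3) (2,3) (2,3) (2,3) | a: (-3,5) (-3,5) (5,1) (-1,-2) (-3,3) (-3,3) (-3,3) (-3,3)

Row b: N/In/H→(5,3), N/In/T→(5,3), N/Stay/H→(5,3), N/Stay/T→(5,3), E/In/H→(2,3), E/In/T→(2,3), E/Stay/H→(2,3), E/Stay/T→(2,3)
Row a: N/In/H→(-3,5), N/In/T→(-3,5), N/Stay/H→(5,1), N/Stay/T→(-1,-2), E/In/H→(-3,3), E/In/T→(-3,3), E/Stay/H→(-3,3), E/Stay/T→(-3,3)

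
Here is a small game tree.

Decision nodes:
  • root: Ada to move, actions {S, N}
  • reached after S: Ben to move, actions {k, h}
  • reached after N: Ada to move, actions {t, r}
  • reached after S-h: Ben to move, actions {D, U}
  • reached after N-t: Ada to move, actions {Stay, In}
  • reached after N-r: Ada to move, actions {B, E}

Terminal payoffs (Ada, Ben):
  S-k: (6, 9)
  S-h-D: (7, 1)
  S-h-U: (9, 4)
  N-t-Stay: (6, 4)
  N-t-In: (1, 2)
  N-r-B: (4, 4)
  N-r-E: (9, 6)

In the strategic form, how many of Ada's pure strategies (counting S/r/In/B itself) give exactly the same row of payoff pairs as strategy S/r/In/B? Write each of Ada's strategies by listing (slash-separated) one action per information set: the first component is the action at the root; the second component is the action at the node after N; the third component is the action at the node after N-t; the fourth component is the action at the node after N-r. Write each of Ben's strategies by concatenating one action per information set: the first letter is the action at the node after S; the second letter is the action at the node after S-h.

Row for S/r/In/B (columns kD, kU, hD, hU): (6,9) (6,9) (7,1) (9,4).
Under S/r/In/B, Ada's choice at the node after N and at the node after N-t and at the node after N-r can never be reached regardless of what Ben does, so varying those choices leaves every outcome unchanged.
Holding the reachable choices fixed and varying the unreachable ones freely already gives 2 × 2 × 2 = 8 equivalent strategies.
No other strategy reproduces this row, so those 8 are the full class: S/t/Stay/B, S/t/Stay/E, S/t/In/B, S/t/In/E, S/r/Stay/B, S/r/Stay/E, S/r/In/B, S/r/In/E.

8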